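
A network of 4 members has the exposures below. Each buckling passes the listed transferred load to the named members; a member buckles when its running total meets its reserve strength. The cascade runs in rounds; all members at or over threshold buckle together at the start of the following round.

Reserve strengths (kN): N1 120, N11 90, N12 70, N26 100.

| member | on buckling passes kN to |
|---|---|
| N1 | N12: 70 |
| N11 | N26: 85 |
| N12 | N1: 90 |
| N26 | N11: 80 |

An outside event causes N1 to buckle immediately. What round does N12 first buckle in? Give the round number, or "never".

2

Round 1 — N1 buckles (initial).
  N12: +70 → 70 ≥ 70
Round 2 — N12 buckles.
No further bucklings.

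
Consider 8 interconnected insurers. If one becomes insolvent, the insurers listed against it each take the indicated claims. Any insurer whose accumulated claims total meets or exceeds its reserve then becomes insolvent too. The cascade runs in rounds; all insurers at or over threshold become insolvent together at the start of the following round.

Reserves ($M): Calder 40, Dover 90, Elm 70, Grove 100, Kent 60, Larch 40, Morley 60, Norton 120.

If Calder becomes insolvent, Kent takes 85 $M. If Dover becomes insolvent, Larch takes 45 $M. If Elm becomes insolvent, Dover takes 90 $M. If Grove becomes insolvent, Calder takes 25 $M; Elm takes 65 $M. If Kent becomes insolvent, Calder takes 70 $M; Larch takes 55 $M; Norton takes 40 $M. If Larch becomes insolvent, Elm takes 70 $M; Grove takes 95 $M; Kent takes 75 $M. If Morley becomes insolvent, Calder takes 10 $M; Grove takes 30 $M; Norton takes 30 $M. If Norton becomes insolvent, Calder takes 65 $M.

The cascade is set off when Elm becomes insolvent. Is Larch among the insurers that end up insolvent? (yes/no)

yes

Round 1 — Elm becomes insolvent (initial).
  Dover: +90 → 90 ≥ 90
Round 2 — Dover becomes insolvent.
  Larch: +45 → 45 ≥ 40
Round 3 — Larch becomes insolvent.
  Grove: +95 → 95 < 100
  Kent: +75 → 75 ≥ 60
Round 4 — Kent becomes insolvent.
  Calder: +70 → 70 ≥ 40
  Norton: +40 → 40 < 120
Round 5 — Calder becomes insolvent.
No further insolvencies.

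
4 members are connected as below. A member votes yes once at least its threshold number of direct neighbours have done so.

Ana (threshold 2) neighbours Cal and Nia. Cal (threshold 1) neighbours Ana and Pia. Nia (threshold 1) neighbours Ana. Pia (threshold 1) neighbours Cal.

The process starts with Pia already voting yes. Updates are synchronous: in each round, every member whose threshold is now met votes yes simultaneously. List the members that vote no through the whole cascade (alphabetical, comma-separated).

Ana, Nia

Round 1 — Pia votes yes (initial).
Round 2 — checking thresholds:
  Cal: 1 of 2 neighbours ≥ 1, votes yes.
Round 3 — no new yes votes; cascade stops.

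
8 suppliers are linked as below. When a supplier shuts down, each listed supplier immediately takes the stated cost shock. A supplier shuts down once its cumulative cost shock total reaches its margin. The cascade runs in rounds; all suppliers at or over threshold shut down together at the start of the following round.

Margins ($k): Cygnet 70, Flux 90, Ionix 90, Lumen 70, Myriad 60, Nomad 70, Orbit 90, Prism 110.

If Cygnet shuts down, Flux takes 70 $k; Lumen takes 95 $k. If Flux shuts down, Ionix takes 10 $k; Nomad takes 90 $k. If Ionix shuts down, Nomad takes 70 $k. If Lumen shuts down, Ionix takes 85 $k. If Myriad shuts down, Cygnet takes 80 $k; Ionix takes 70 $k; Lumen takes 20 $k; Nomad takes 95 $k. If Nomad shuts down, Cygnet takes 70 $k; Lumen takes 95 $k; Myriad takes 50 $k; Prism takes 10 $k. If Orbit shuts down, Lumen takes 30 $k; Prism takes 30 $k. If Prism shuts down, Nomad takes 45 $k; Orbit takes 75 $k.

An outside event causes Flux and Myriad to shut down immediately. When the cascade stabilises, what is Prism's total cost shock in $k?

Round 1 — Flux, Myriad shut down (initial).
  Cygnet: +80 → 80 ≥ 70
  Ionix: +10+70 → 80 < 90
  Lumen: +20 → 20 < 70
  Nomad: +90+95 → 185 ≥ 70
Round 2 — Cygnet, Nomad shut down.
  Lumen: +95+95 → 210 ≥ 70
  Prism: +10 → 10 < 110
Round 3 — Lumen shuts down.
  Ionix: +85 → 165 ≥ 90
Round 4 — Ionix shuts down.
No further shutdowns.

10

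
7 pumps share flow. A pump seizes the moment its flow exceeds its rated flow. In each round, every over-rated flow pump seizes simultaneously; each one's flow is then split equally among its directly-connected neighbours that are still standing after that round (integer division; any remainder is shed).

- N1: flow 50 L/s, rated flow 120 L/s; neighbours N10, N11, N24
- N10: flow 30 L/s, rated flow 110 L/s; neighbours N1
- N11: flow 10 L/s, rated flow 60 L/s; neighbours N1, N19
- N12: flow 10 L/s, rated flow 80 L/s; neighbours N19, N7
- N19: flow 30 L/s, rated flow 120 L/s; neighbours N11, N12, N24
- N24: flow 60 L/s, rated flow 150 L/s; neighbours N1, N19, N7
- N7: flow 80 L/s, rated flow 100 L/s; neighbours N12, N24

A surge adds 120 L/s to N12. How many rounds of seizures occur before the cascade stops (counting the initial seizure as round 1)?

5

Round 1 — N12 at 130 > 80. N12 seizes.
  N12 sheds 130 L/s to N19, N7: 65 each.
    N19: 30+65 = 95 ≤ 120
    N7: 80+65 = 145 > 100
Round 2 — N7 seizes.
  N7 sheds 145 L/s to N24: 145 each.
    N24: 60+145 = 205 > 150
Round 3 — N24 seizes.
  N24 sheds 205 L/s to N1, N19: 102 each (1 lost).
    N1: 50+102 = 152 > 120
    N19: 95+102 = 197 > 120
Round 4 — N1, N19 seize.
  N1 sheds 152 L/s to N10, N11: 76 each.
    N10: 30+76 = 106 ≤ 110
    N11: 10+76 = 86 > 60
  N19 sheds 197 L/s to N11: 197 each.
    N11: 86+197 = 283 > 60
Round 5 — N11 seizes.
  N11 sheds 283 L/s: no online neighbours, lost.
No further seizures.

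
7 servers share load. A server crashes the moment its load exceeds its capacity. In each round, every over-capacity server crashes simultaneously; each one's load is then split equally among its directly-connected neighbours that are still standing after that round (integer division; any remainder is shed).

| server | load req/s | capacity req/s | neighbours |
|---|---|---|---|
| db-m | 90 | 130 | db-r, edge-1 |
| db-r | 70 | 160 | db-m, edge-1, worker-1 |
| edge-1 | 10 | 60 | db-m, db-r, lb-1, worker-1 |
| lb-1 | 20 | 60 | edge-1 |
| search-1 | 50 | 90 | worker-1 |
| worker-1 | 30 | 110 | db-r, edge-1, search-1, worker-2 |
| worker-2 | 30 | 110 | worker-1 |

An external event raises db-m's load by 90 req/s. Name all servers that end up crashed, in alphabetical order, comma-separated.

db-m, db-r, edge-1, search-1, worker-1, worker-2

Round 1 — db-m at 180 > 130. db-m crashes.
  db-m sheds 180 req/s to db-r, edge-1: 90 each.
    db-r: 70+90 = 160 ≤ 160
    edge-1: 10+90 = 100 > 60
Round 2 — edge-1 crashes.
  edge-1 sheds 100 req/s to db-r, lb-1, worker-1: 33 each (1 lost).
    db-r: 160+33 = 193 > 160
    lb-1: 20+33 = 53 ≤ 60
    worker-1: 30+33 = 63 ≤ 110
Round 3 — db-r crashes.
  db-r sheds 193 req/s to worker-1: 193 each.
    worker-1: 63+193 = 256 > 110
Round 4 — worker-1 crashes.
  worker-1 sheds 256 req/s to search-1, worker-2: 128 each.
    search-1: 50+128 = 178 > 90
    worker-2: 30+128 = 158 > 110
Round 5 — search-1, worker-2 crash.
  search-1 sheds 178 req/s: no online neighbours, lost.
  worker-2 sheds 158 req/s: no online neighbours, lost.
No further crashes.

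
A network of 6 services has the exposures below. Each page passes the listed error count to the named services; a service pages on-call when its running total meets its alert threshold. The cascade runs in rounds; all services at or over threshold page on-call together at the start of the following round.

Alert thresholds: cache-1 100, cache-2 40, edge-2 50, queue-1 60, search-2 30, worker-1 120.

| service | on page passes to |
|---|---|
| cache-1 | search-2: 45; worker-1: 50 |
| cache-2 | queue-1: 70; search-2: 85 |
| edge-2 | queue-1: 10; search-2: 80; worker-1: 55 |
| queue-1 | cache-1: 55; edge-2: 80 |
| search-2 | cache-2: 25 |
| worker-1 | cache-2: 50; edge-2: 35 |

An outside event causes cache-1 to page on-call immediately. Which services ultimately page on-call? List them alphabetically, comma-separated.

cache-1, search-2

Round 1 — cache-1 pages on-call (initial).
  search-2: +45 → 45 ≥ 30
  worker-1: +50 → 50 < 120
Round 2 — search-2 pages on-call.
  cache-2: +25 → 25 < 40
No further pages.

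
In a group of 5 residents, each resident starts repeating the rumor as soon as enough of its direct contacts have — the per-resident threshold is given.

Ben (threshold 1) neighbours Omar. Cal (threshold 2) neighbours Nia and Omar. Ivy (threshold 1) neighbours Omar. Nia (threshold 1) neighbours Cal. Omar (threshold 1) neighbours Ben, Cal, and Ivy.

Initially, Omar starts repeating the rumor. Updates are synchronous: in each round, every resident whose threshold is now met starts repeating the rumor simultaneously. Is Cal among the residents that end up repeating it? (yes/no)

Round 1 — Omar starts repeating the rumor (initial).
Round 2 — checking thresholds:
  Ben: 1 of 1 neighbours ≥ 1, starts repeating the rumor.
  Cal: 1 of 2 neighbours < 2, not yet.
  Ivy: 1 of 1 neighbours ≥ 1, starts repeating the rumor.
Round 3 — no new spreads; cascade stops.

no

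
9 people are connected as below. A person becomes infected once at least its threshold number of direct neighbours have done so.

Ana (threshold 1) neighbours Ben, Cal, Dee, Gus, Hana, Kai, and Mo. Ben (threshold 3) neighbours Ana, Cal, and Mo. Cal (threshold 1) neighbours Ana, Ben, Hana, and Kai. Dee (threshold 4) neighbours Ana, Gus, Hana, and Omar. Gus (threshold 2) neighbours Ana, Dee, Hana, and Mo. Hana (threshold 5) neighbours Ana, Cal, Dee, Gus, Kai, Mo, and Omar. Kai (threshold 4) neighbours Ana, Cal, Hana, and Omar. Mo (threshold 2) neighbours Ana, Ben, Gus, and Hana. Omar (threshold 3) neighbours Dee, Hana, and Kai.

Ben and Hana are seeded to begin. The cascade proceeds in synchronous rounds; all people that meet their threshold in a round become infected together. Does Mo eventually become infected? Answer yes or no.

yes

Round 1 — Ben, Hana become infected (initial).
Round 2 — checking thresholds:
  Ana: 2 of 7 neighbours ≥ 1, becomes infected.
  Cal: 2 of 4 neighbours ≥ 1, becomes infected.
  Dee: 1 of 4 neighbours < 4, not yet.
  Gus: 1 of 4 neighbours < 2, not yet.
  Kai: 1 of 4 neighbours < 4, not yet.
  Mo: 2 of 4 neighbours ≥ 2, becomes infected.
  Omar: 1 of 3 neighbours < 3, not yet.
Round 3 — checking thresholds:
  Dee: 2 of 4 neighbours < 4, not yet.
  Gus: 3 of 4 neighbours ≥ 2, becomes infected.
  Kai: 3 of 4 neighbours < 4, not yet.
  Omar: 1 of 3 neighbours < 3, not yet.
Round 4 — no new infections; cascade stops.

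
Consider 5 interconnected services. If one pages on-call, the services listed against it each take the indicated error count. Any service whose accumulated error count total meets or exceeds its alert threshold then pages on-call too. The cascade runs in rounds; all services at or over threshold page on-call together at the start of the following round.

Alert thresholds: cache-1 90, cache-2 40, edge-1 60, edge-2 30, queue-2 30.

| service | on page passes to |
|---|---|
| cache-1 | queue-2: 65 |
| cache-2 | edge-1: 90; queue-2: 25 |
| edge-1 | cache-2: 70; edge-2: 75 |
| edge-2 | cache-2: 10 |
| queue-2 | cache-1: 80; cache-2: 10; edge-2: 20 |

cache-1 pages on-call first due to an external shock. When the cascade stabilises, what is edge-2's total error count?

Round 1 — cache-1 pages on-call (initial).
  queue-2: +65 → 65 ≥ 30
Round 2 — queue-2 pages on-call.
  cache-2: +10 → 10 < 40
  edge-2: +20 → 20 < 30
No further pages.

20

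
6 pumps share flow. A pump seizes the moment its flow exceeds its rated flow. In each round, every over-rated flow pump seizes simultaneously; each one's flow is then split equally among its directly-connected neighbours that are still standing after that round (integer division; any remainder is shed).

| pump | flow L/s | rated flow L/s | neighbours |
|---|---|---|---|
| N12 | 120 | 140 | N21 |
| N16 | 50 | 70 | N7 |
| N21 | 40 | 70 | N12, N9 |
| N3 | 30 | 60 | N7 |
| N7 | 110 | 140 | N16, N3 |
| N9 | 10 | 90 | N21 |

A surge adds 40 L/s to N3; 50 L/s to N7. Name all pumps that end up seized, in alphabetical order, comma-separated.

N16, N3, N7

Round 1 — N3 at 70 > 60; N7 at 160 > 140. N3, N7 seize.
  N3 sheds 70 L/s: no online neighbours, lost.
  N7 sheds 160 L/s to N16: 160 each.
    N16: 50+160 = 210 > 70
Round 2 — N16 seizes.
  N16 sheds 210 L/s: no online neighbours, lost.
No further seizures.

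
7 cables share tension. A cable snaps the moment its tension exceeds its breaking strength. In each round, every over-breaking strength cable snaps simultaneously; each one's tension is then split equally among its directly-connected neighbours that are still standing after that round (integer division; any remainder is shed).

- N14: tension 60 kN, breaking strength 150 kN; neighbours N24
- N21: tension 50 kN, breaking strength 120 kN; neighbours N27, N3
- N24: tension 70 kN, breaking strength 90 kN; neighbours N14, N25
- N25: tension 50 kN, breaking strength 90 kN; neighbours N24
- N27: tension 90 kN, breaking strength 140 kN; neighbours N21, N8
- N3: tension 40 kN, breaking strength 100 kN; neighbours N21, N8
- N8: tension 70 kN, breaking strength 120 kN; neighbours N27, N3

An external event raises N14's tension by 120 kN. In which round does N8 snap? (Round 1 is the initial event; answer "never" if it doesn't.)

never

Round 1 — N14 at 180 > 150. N14 snaps.
  N14 sheds 180 kN to N24: 180 each.
    N24: 70+180 = 250 > 90
Round 2 — N24 snaps.
  N24 sheds 250 kN to N25: 250 each.
    N25: 50+250 = 300 > 90
Round 3 — N25 snaps.
  N25 sheds 300 kN: no online neighbours, lost.
No further breaks.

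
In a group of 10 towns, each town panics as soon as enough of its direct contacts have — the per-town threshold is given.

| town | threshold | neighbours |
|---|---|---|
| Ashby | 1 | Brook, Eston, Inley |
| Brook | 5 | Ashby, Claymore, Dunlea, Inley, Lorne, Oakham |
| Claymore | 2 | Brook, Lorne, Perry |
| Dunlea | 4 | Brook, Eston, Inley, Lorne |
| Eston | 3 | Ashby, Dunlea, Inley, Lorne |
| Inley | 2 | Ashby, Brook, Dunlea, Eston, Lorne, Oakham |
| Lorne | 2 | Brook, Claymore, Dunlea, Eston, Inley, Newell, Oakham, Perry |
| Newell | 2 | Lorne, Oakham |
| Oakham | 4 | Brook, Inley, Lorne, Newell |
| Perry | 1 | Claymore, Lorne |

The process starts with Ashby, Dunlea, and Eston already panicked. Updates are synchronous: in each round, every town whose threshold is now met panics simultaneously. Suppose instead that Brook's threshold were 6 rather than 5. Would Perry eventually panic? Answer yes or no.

yes

With Brook's threshold at 6:
Round 1 — Ashby, Dunlea, Eston panic (initial).
Round 2 — checking thresholds:
  Brook: 2 of 6 neighbours < 6, not yet.
  Inley: 3 of 6 neighbours ≥ 2, panics.
  Lorne: 2 of 8 neighbours ≥ 2, panics.
Round 3 — checking thresholds:
  Brook: 4 of 6 neighbours < 6, not yet.
  Claymore: 1 of 3 neighbours < 2, not yet.
  Newell: 1 of 2 neighbours < 2, not yet.
  Oakham: 2 of 4 neighbours < 4, not yet.
  Perry: 1 of 2 neighbours ≥ 1, panics.
Round 4 — checking thresholds:
  Brook: 4 of 6 neighbours < 6, not yet.
  Claymore: 2 of 3 neighbours ≥ 2, panics.
  Newell: 1 of 2 neighbours < 2, not yet.
  Oakham: 2 of 4 neighbours < 4, not yet.
Round 5 — no new panics; cascade stops.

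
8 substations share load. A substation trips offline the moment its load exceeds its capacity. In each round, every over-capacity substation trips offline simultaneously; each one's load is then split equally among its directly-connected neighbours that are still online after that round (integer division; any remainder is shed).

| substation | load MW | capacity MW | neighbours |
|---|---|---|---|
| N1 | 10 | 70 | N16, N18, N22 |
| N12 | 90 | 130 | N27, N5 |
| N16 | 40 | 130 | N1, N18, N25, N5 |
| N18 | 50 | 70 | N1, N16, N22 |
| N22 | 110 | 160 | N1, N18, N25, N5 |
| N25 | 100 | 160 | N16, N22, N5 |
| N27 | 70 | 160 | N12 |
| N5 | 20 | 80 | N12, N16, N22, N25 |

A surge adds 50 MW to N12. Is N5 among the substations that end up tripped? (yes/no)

yes

Round 1 — N12 at 140 > 130. N12 trips offline.
  N12 sheds 140 MW to N27, N5: 70 each.
    N27: 70+70 = 140 ≤ 160
    N5: 20+70 = 90 > 80
Round 2 — N5 trips offline.
  N5 sheds 90 MW to N16, N22, N25: 30 each.
    N16: 40+30 = 70 ≤ 130
    N22: 110+30 = 140 ≤ 160
    N25: 100+30 = 130 ≤ 160
No further trips.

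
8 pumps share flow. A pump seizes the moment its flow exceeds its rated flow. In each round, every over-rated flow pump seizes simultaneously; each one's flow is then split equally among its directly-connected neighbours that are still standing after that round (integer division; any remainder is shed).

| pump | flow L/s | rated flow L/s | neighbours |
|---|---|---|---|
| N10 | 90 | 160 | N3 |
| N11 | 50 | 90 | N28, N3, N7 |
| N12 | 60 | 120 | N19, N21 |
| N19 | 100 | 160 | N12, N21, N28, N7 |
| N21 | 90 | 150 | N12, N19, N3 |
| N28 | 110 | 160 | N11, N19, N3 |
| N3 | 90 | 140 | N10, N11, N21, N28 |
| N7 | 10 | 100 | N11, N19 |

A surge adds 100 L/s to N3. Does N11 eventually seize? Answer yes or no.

Round 1 — N3 at 190 > 140. N3 seizes.
  N3 sheds 190 L/s to N10, N11, N21, N28: 47 each (2 lost).
    N10: 90+47 = 137 ≤ 160
    N11: 50+47 = 97 > 90
    N21: 90+47 = 137 ≤ 150
    N28: 110+47 = 157 ≤ 160
Round 2 — N11 seizes.
  N11 sheds 97 L/s to N28, N7: 48 each (1 lost).
    N28: 157+48 = 205 > 160
    N7: 10+48 = 58 ≤ 100
Round 3 — N28 seizes.
  N28 sheds 205 L/s to N19: 205 each.
    N19: 100+205 = 305 > 160
Round 4 — N19 seizes.
  N19 sheds 305 L/s to N12, N21, N7: 101 each (2 lost).
    N12: 60+101 = 161 > 120
    N21: 137+101 = 238 > 150
    N7: 58+101 = 159 > 100
Round 5 — N12, N21, N7 seize.
  N12 sheds 161 L/s: no online neighbours, lost.
  N21 sheds 238 L/s: no online neighbours, lost.
  N7 sheds 159 L/s: no online neighbours, lost.
No further seizures.

yes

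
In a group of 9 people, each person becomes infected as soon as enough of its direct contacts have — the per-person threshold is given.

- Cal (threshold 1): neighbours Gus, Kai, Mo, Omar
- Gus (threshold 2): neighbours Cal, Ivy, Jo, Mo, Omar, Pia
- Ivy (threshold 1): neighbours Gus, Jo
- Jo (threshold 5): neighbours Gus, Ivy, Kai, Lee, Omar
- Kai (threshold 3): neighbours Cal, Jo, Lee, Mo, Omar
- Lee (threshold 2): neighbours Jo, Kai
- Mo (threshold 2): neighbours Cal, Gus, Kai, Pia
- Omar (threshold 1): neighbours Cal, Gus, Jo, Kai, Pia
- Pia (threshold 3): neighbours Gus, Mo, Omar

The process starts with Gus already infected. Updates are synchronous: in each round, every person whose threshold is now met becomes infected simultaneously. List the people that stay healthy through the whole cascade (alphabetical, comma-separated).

Round 1 — Gus becomes infected (initial).
Round 2 — checking thresholds:
  Cal: 1 of 4 neighbours ≥ 1, becomes infected.
  Ivy: 1 of 2 neighbours ≥ 1, becomes infected.
  Jo: 1 of 5 neighbours < 5, not yet.
  Mo: 1 of 4 neighbours < 2, not yet.
  Omar: 1 of 5 neighbours ≥ 1, becomes infected.
  Pia: 1 of 3 neighbours < 3, not yet.
Round 3 — checking thresholds:
  Jo: 3 of 5 neighbours < 5, not yet.
  Kai: 2 of 5 neighbours < 3, not yet.
  Mo: 2 of 4 neighbours ≥ 2, becomes infected.
  Pia: 2 of 3 neighbours < 3, not yet.
Round 4 — checking thresholds:
  Jo: 3 of 5 neighbours < 5, not yet.
  Kai: 3 of 5 neighbours ≥ 3, becomes infected.
  Pia: 3 of 3 neighbours ≥ 3, becomes infected.
Round 5 — no new infections; cascade stops.

Jo, Lee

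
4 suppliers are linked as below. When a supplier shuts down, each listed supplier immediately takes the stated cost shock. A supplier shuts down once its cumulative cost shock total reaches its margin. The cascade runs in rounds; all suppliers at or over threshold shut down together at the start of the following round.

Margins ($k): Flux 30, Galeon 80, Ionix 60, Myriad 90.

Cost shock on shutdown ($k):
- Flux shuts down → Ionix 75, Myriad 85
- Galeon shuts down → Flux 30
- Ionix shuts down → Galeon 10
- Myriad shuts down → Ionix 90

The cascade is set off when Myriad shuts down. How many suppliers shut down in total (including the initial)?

Round 1 — Myriad shuts down (initial).
  Ionix: +90 → 90 ≥ 60
Round 2 — Ionix shuts down.
  Galeon: +10 → 10 < 80
No further shutdowns.

2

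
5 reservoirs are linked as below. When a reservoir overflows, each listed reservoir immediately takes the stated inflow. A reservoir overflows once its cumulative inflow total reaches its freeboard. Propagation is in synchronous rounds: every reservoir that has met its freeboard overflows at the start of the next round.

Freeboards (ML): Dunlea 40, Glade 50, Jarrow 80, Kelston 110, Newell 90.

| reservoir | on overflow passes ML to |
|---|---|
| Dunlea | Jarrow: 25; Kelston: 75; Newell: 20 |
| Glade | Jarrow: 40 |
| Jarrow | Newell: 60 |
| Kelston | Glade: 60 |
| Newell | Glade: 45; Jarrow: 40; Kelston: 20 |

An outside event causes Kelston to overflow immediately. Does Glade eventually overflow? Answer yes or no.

Round 1 — Kelston overflows (initial).
  Glade: +60 → 60 ≥ 50
Round 2 — Glade overflows.
  Jarrow: +40 → 40 < 80
No further overflows.

yes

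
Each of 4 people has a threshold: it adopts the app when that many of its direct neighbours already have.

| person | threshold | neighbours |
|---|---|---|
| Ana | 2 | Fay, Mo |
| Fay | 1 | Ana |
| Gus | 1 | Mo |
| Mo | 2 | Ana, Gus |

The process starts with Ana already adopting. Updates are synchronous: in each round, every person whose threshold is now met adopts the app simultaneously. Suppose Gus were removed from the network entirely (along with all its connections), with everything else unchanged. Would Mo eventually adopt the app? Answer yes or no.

no

With Gus removed:
Round 1 — Ana adopts the app (initial).
Round 2 — checking thresholds:
  Fay: 1 of 1 neighbours ≥ 1, adopts the app.
  Mo: 1 of 1 neighbours < 2, below threshold.
Round 3 — no new adoptions; cascade stops.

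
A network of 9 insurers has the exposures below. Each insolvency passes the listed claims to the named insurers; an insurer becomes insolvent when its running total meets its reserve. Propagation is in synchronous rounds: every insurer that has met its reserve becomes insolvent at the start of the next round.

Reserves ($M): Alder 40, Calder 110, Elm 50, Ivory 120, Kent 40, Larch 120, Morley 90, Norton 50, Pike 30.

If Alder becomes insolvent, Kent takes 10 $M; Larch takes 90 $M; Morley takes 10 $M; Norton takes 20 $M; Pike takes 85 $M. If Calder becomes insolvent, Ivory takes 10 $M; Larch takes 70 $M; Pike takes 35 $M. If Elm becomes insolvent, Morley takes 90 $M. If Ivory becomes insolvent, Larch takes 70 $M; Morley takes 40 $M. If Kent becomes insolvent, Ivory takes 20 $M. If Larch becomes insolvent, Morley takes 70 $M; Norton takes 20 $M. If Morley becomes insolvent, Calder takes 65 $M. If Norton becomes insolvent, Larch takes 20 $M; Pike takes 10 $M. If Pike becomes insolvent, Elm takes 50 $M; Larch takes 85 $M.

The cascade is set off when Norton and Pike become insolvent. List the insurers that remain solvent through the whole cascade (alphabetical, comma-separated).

Round 1 — Norton, Pike become insolvent (initial).
  Elm: +50 → 50 ≥ 50
  Larch: +20+85 → 105 < 120
Round 2 — Elm becomes insolvent.
  Morley: +90 → 90 ≥ 90
Round 3 — Morley becomes insolvent.
  Calder: +65 → 65 < 110
No further insolvencies.

Alder, Calder, Ivory, Kent, Larch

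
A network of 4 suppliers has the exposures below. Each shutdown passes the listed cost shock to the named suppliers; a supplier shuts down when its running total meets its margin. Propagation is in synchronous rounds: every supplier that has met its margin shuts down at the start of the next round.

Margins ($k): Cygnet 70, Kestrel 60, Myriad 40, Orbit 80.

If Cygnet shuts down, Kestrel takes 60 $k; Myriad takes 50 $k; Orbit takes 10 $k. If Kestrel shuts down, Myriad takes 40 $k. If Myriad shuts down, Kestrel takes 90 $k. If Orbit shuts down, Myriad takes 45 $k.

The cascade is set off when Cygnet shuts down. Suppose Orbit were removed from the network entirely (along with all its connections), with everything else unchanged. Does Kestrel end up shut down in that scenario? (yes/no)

With Orbit removed:
Round 1 — Cygnet shuts down (initial).
  Kestrel: +60 → 60 ≥ 60
  Myriad: +50 → 50 ≥ 40
Round 2 — Kestrel, Myriad shut down.
No further shutdowns.

yes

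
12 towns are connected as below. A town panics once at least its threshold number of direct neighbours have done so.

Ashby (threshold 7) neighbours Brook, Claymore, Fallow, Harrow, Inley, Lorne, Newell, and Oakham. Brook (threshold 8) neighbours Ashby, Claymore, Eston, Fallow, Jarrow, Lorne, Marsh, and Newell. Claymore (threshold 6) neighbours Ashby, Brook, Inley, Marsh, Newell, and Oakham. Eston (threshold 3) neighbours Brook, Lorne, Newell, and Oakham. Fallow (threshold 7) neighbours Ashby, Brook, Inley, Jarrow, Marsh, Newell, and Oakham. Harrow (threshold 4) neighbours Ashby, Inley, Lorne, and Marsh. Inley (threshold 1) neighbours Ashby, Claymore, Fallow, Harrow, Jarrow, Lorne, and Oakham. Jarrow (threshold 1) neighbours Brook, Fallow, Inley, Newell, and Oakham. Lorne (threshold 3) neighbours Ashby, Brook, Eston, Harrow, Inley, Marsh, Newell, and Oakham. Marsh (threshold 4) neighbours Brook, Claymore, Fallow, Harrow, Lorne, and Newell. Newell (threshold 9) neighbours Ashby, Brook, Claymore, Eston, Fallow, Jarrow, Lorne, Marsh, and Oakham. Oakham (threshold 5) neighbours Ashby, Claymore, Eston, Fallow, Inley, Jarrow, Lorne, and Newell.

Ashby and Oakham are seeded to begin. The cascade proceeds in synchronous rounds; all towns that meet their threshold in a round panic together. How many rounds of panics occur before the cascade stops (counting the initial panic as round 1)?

3

Round 1 — Ashby, Oakham panic (initial).
Round 2 — checking thresholds:
  Brook: 1 of 8 neighbours < 8, below threshold.
  Claymore: 2 of 6 neighbours < 6, below threshold.
  Eston: 1 of 4 neighbours < 3, below threshold.
  Fallow: 2 of 7 neighbours < 7, below threshold.
  Harrow: 1 of 4 neighbours < 4, below threshold.
  Inley: 2 of 7 neighbours ≥ 1, panics.
  Jarrow: 1 of 5 neighbours ≥ 1, panics.
  Lorne: 2 of 8 neighbours < 3, below threshold.
  Newell: 2 of 9 neighbours < 9, below threshold.
Round 3 — checking thresholds:
  Brook: 2 of 8 neighbours < 8, below threshold.
  Claymore: 3 of 6 neighbours < 6, below threshold.
  Eston: 1 of 4 neighbours < 3, below threshold.
  Fallow: 4 of 7 neighbours < 7, below threshold.
  Harrow: 2 of 4 neighbours < 4, below threshold.
  Lorne: 3 of 8 neighbours ≥ 3, panics.
  Newell: 3 of 9 neighbours < 9, below threshold.
Round 4 — no new panics; cascade stops.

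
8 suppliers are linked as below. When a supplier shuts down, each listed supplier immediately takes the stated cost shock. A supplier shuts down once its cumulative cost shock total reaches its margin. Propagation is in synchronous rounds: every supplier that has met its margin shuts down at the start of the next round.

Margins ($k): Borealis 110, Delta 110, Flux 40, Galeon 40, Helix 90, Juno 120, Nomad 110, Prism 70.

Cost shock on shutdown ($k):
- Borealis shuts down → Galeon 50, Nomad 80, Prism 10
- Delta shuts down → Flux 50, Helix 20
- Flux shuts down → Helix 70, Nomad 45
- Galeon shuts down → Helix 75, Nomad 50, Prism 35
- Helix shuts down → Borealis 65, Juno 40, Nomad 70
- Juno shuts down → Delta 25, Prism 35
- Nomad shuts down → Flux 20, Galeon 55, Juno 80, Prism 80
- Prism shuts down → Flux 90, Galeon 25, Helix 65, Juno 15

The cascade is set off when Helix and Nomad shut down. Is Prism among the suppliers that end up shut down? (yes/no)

yes

Round 1 — Helix, Nomad shut down (initial).
  Borealis: +65 → 65 < 110
  Flux: +20 → 20 < 40
  Galeon: +55 → 55 ≥ 40
  Juno: +40+80 → 120 ≥ 120
  Prism: +80 → 80 ≥ 70
Round 2 — Galeon, Juno, Prism shut down.
  Delta: +25 → 25 < 110
  Flux: +90 → 110 ≥ 40
Round 3 — Flux shuts down.
No further shutdowns.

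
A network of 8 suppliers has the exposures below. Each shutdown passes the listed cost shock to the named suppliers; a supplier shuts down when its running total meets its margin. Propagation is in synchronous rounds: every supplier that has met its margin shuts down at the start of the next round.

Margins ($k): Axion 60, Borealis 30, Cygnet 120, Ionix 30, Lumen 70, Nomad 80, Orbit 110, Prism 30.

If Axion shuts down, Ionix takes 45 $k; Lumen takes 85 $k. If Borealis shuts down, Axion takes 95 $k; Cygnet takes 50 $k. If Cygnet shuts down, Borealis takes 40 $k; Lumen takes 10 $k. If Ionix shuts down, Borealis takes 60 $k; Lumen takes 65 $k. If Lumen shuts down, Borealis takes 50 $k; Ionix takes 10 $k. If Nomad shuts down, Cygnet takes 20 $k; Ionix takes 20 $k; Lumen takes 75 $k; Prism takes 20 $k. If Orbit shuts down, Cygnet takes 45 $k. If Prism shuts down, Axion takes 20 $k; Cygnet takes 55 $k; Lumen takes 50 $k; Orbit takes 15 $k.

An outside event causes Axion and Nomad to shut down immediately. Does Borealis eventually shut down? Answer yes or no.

Round 1 — Axion, Nomad shut down (initial).
  Cygnet: +20 → 20 < 120
  Ionix: +45+20 → 65 ≥ 30
  Lumen: +85+75 → 160 ≥ 70
  Prism: +20 → 20 < 30
Round 2 — Ionix, Lumen shut down.
  Borealis: +60+50 → 110 ≥ 30
Round 3 — Borealis shuts down.
  Cygnet: +50 → 70 < 120
No further shutdowns.

yes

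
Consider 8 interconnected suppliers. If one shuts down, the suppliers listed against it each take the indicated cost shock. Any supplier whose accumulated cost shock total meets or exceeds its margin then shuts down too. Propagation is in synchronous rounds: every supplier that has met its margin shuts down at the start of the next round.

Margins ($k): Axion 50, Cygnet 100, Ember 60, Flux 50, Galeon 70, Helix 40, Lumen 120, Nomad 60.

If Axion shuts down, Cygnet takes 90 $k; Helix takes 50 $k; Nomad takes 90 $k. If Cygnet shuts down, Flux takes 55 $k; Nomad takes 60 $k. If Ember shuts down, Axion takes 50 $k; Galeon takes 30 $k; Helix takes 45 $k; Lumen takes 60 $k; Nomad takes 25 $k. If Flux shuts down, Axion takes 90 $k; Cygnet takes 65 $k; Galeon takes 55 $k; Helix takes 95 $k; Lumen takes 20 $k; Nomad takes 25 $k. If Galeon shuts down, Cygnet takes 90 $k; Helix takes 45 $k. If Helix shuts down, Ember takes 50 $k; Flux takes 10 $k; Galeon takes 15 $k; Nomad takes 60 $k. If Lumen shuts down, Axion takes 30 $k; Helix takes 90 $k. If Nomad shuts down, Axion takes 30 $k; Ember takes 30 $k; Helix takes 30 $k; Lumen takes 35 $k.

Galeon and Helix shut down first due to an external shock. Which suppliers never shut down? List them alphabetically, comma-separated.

Round 1 — Galeon, Helix shut down (initial).
  Cygnet: +90 → 90 < 100
  Ember: +50 → 50 < 60
  Flux: +10 → 10 < 50
  Nomad: +60 → 60 ≥ 60
Round 2 — Nomad shuts down.
  Axion: +30 → 30 < 50
  Ember: +30 → 80 ≥ 60
  Lumen: +35 → 35 < 120
Round 3 — Ember shuts down.
  Axion: +50 → 80 ≥ 50
  Lumen: +60 → 95 < 120
Round 4 — Axion shuts down.
  Cygnet: +90 → 180 ≥ 100
Round 5 — Cygnet shuts down.
  Flux: +55 → 65 ≥ 50
Round 6 — Flux shuts down.
  Lumen: +20 → 115 < 120
No further shutdowns.

Lumen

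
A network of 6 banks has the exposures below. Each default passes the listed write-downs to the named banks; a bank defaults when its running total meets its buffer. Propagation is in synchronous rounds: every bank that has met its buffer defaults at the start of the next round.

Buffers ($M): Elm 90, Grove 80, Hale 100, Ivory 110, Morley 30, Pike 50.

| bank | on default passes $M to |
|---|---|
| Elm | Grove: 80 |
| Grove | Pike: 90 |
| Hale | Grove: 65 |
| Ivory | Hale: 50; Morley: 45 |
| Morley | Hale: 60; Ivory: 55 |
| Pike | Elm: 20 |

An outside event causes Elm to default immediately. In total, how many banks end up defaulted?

Round 1 — Elm defaults (initial).
  Grove: +80 → 80 ≥ 80
Round 2 — Grove defaults.
  Pike: +90 → 90 ≥ 50
Round 3 — Pike defaults.
No further defaults.

3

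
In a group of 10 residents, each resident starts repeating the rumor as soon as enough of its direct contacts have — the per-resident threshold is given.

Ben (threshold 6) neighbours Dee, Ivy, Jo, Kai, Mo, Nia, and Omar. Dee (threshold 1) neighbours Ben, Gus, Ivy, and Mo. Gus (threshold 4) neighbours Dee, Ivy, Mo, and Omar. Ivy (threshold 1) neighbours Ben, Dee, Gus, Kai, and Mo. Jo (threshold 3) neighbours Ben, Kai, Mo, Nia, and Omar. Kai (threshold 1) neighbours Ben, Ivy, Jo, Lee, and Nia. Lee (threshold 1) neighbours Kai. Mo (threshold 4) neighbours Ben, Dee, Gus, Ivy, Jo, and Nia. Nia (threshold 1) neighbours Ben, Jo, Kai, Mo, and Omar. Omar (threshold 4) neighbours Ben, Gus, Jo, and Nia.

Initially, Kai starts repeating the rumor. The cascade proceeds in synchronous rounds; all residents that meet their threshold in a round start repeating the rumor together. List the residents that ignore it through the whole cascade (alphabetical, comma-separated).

Round 1 — Kai starts repeating the rumor (initial).
Round 2 — checking thresholds:
  Ben: 1 of 7 neighbours < 6, below threshold.
  Ivy: 1 of 5 neighbours ≥ 1, starts repeating the rumor.
  Jo: 1 of 5 neighbours < 3, below threshold.
  Lee: 1 of 1 neighbours ≥ 1, starts repeating the rumor.
  Nia: 1 of 5 neighbours ≥ 1, starts repeating the rumor.
Round 3 — checking thresholds:
  Ben: 3 of 7 neighbours < 6, below threshold.
  Dee: 1 of 4 neighbours ≥ 1, starts repeating the rumor.
  Gus: 1 of 4 neighbours < 4, below threshold.
  Jo: 2 of 5 neighbours < 3, below threshold.
  Mo: 2 of 6 neighbours < 4, below threshold.
  Omar: 1 of 4 neighbours < 4, below threshold.
Round 4 — no new spreads; cascade stops.

Ben, Gus, Jo, Mo, Omar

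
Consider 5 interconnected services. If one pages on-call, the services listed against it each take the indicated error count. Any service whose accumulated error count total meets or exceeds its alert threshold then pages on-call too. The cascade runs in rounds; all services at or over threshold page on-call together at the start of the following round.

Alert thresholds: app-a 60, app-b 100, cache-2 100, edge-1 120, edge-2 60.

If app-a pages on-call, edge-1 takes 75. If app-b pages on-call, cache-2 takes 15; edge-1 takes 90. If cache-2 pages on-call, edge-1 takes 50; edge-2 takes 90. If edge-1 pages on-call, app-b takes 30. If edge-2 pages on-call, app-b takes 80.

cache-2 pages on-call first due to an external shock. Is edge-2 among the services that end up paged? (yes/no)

Round 1 — cache-2 pages on-call (initial).
  edge-1: +50 → 50 < 120
  edge-2: +90 → 90 ≥ 60
Round 2 — edge-2 pages on-call.
  app-b: +80 → 80 < 100
No further pages.

yes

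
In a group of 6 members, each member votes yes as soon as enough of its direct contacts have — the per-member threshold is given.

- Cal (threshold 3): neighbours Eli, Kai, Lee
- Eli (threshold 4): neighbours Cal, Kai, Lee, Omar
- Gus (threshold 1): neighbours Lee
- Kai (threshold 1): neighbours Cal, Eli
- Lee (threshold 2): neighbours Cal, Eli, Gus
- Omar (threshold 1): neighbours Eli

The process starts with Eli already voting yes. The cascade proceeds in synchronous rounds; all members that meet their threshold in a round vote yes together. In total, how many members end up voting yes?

3

Round 1 — Eli votes yes (initial).
Round 2 — checking thresholds:
  Cal: 1 of 3 neighbours < 3, holds.
  Kai: 1 of 2 neighbours ≥ 1, votes yes.
  Lee: 1 of 3 neighbours < 2, holds.
  Omar: 1 of 1 neighbours ≥ 1, votes yes.
Round 3 — no new yes votes; cascade stops.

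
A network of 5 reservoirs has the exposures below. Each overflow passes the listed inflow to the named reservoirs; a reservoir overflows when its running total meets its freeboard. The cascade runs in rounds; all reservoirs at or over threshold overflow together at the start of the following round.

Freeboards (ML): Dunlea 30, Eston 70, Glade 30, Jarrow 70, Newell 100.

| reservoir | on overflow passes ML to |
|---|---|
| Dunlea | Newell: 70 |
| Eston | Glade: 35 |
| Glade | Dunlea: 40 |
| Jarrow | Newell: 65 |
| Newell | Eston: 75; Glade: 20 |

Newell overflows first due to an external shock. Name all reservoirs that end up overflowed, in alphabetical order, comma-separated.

Round 1 — Newell overflows (initial).
  Eston: +75 → 75 ≥ 70
  Glade: +20 → 20 < 30
Round 2 — Eston overflows.
  Glade: +35 → 55 ≥ 30
Round 3 — Glade overflows.
  Dunlea: +40 → 40 ≥ 30
Round 4 — Dunlea overflows.
No further overflows.

Dunlea, Eston, Glade, Newell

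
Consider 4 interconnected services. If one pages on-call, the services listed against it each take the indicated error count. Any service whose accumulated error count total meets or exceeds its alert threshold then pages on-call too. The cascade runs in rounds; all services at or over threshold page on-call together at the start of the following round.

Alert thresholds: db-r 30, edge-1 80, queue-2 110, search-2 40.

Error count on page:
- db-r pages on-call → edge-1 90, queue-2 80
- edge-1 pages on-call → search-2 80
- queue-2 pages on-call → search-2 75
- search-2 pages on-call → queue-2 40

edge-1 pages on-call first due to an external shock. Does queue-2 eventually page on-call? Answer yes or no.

Round 1 — edge-1 pages on-call (initial).
  search-2: +80 → 80 ≥ 40
Round 2 — search-2 pages on-call.
  queue-2: +40 → 40 < 110
No further pages.

no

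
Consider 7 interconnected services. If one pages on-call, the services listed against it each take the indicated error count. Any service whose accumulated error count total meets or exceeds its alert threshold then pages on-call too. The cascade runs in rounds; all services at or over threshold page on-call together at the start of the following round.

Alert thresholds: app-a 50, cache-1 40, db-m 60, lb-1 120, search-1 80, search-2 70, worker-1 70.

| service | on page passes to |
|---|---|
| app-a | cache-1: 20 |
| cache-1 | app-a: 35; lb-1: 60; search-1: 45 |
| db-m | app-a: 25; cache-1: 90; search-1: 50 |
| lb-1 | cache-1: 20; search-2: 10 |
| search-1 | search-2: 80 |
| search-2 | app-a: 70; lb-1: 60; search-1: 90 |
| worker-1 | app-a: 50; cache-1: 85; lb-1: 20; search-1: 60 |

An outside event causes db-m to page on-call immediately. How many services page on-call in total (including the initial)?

Round 1 — db-m pages on-call (initial).
  app-a: +25 → 25 < 50
  cache-1: +90 → 90 ≥ 40
  search-1: +50 → 50 < 80
Round 2 — cache-1 pages on-call.
  app-a: +35 → 60 ≥ 50
  lb-1: +60 → 60 < 120
  search-1: +45 → 95 ≥ 80
Round 3 — app-a, search-1 page on-call.
  search-2: +80 → 80 ≥ 70
Round 4 — search-2 pages on-call.
  lb-1: +60 → 120 ≥ 120
Round 5 — lb-1 pages on-call.
No further pages.

6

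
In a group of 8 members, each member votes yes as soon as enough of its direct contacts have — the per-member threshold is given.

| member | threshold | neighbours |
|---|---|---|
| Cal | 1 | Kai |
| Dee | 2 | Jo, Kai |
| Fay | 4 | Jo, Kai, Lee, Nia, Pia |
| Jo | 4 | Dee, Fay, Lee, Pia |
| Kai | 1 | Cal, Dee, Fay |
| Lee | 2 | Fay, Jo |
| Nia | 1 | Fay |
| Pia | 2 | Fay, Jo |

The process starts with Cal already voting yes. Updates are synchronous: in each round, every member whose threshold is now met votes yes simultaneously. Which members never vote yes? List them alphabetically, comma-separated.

Dee, Fay, Jo, Lee, Nia, Pia

Round 1 — Cal votes yes (initial).
Round 2 — checking thresholds:
  Kai: 1 of 3 neighbours ≥ 1, votes yes.
Round 3 — no new yes votes; cascade stops.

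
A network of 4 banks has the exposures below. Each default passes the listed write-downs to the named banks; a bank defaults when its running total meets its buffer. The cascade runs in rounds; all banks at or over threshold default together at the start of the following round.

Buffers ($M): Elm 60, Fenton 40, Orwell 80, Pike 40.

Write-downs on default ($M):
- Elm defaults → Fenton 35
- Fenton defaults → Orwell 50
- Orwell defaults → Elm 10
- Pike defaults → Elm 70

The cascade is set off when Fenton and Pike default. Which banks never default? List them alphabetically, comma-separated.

Orwell

Round 1 — Fenton, Pike default (initial).
  Elm: +70 → 70 ≥ 60
  Orwell: +50 → 50 < 80
Round 2 — Elm defaults.
No further defaults.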